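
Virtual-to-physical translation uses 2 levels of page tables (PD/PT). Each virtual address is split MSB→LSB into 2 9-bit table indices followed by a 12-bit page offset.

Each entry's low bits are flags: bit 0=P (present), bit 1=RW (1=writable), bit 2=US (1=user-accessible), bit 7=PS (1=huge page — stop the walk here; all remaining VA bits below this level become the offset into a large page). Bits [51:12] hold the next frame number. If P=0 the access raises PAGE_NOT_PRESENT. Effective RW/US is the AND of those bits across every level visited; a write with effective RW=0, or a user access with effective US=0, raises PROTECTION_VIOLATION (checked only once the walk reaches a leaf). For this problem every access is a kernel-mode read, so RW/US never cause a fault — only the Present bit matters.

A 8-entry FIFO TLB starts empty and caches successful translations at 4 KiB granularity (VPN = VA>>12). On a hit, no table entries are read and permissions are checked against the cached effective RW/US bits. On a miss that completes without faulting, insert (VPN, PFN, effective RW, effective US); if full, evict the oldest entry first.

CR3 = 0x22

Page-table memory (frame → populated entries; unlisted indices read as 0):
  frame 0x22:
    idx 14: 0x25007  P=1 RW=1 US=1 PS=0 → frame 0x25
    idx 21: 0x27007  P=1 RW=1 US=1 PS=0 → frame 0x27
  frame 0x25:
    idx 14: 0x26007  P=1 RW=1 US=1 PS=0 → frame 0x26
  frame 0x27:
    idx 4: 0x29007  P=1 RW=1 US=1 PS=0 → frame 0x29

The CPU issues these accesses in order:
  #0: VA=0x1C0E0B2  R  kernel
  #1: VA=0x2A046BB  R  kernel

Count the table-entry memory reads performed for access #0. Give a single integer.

Trace:
#0 VA=0x1C0E0B2 (r,kernel):
  [0] read 0x22 idx=14: raw=0x25007 flags P=1 W=1 U=1 S=0
  [1] read 0x25 idx=14: raw=0x26007 flags P=1 W=1 U=1 S=0
  ✓ 0x260B2  — 2 lookups
#1 VA=0x2A046BB (r,kernel):
  [0] read 0x22 idx=21: raw=0x27007 flags P=1 W=1 U=1 S=0
  [1] read 0x27 idx=4: raw=0x29007 flags P=1 W=1 U=1 S=0
  ✓ 0x296BB  — 2 lookups

Entries read for #0: 2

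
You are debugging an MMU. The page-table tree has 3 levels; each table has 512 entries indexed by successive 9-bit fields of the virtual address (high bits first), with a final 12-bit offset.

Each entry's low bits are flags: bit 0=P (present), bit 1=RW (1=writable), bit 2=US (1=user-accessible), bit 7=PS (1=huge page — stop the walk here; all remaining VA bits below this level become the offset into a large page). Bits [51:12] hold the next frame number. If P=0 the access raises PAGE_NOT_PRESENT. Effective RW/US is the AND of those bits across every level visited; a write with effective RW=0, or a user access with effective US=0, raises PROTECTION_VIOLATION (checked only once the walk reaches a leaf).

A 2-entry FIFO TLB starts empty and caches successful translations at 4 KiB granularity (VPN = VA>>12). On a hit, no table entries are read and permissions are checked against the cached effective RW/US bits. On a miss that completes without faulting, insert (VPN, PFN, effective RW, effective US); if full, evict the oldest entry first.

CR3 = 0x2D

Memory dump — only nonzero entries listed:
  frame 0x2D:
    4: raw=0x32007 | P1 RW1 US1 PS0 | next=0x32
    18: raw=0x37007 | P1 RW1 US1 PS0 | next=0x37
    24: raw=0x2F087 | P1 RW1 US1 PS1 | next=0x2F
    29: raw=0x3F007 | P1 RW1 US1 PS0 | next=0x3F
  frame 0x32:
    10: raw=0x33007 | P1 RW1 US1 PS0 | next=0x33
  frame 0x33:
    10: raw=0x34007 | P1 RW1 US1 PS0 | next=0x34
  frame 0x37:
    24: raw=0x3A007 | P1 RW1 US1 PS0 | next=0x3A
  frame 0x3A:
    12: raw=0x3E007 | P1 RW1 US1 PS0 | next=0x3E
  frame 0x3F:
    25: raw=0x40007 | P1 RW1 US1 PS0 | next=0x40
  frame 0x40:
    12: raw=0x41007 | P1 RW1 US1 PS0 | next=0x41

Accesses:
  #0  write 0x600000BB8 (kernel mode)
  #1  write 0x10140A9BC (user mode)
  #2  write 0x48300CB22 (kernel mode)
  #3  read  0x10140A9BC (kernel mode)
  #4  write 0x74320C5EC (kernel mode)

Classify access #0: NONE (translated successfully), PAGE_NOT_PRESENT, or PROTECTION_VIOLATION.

Per-access translation:
#0 VA=0x600000BB8 (w,kernel):
  L0 @0x2D[24] → 0x2F087  P=1,RW=1,US=1,PS=1
  ✓ 0x2FBB8 (huge @L0)  — 1 lookups
#1 VA=0x10140A9BC (w,user):
  L0 @0x2D[4] → 0x32007  P=1,RW=1,US=1,PS=0
  L1 @0x32[10] → 0x33007  P=1,RW=1,US=1,PS=0
  L2 @0x33[10] → 0x34007  P=1,RW=1,US=1,PS=0
  ✓ 0x349BC  — 3 lookups
#2 VA=0x48300CB22 (w,kernel):
  L0 @0x2D[18] → 0x37007  P=1,RW=1,US=1,PS=0
  L1 @0x37[24] → 0x3A007  P=1,RW=1,US=1,PS=0
  L2 @0x3A[12] → 0x3E007  P=1,RW=1,US=1,PS=0
  ✓ 0x3EB22  — 3 lookups
#3 VA=0x10140A9BC (r,kernel):
  TLB hit vpn=0x10140A → PA=0x349BC
#4 VA=0x74320C5EC (w,kernel):
  L0 @0x2D[29] → 0x3F007  P=1,RW=1,US=1,PS=0
  L1 @0x3F[25] → 0x40007  P=1,RW=1,US=1,PS=0
  L2 @0x40[12] → 0x41007  P=1,RW=1,US=1,PS=0
  ✓ 0x415EC  — 3 lookups

Access #0 fault: NONE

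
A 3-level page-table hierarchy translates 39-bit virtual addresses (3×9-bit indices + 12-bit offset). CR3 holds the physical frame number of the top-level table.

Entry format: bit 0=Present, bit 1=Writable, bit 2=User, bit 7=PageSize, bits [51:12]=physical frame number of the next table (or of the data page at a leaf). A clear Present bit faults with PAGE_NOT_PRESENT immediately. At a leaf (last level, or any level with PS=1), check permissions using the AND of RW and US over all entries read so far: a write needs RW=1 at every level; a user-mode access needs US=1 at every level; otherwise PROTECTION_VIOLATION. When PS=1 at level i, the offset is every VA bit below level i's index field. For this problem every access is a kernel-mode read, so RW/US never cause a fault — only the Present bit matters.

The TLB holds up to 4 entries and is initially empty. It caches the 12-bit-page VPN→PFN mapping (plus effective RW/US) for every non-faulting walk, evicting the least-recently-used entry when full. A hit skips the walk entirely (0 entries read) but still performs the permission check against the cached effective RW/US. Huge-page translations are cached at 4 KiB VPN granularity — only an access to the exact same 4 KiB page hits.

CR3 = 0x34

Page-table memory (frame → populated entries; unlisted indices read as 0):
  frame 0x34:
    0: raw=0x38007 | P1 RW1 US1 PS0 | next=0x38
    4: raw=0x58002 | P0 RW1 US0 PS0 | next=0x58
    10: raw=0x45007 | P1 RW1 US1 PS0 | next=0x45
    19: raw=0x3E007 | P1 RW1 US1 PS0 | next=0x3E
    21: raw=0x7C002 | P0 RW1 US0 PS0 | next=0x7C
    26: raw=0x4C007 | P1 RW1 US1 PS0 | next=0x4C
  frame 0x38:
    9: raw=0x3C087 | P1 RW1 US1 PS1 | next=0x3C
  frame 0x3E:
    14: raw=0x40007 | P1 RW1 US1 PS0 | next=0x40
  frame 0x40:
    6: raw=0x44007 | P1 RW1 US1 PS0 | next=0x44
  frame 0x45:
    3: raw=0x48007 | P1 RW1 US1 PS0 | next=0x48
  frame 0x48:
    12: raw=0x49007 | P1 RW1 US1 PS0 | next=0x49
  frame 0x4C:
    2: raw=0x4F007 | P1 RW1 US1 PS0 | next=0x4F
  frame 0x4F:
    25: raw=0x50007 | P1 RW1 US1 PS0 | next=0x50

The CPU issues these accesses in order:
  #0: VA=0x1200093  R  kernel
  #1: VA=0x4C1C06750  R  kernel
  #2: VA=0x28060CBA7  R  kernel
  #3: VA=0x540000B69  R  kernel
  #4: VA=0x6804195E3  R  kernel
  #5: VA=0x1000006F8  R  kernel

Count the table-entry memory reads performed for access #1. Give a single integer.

Trace:
#0 VA=0x1200093 (r,kernel):
  L0 @0x34[0] → 0x38007  P=1,RW=1,US=1,PS=0
  L1 @0x38[9] → 0x3C087  P=1,RW=1,US=1,PS=1
  ✓ 0x3C093 (huge @L1)  — 2 lookups
#1 VA=0x4C1C06750 (r,kernel):
  L0 @0x34[19] → 0x3E007  P=1,RW=1,US=1,PS=0
  L1 @0x3E[14] → 0x40007  P=1,RW=1,US=1,PS=0
  L2 @0x40[6] → 0x44007  P=1,RW=1,US=1,PS=0
  ✓ 0x44750  — 3 lookups
#2 VA=0x28060CBA7 (r,kernel):
  L0 @0x34[10] → 0x45007  P=1,RW=1,US=1,PS=0
  L1 @0x45[3] → 0x48007  P=1,RW=1,US=1,PS=0
  L2 @0x48[12] → 0x49007  P=1,RW=1,US=1,PS=0
  ✓ 0x49BA7  — 3 lookups
#3 VA=0x540000B69 (r,kernel):
  L0 @0x34[21] → 0x7C002  P=0,RW=1,US=0,PS=0
  ✗ PAGE_NOT_PRESENT  [1 reads]
#4 VA=0x6804195E3 (r,kernel):
  L0 @0x34[26] → 0x4C007  P=1,RW=1,US=1,PS=0
  L1 @0x4C[2] → 0x4F007  P=1,RW=1,US=1,PS=0
  L2 @0x4F[25] → 0x50007  P=1,RW=1,US=1,PS=0
  ✓ 0x505E3  — 3 lookups
#5 VA=0x1000006F8 (r,kernel):
  L0 @0x34[4] → 0x58002  P=0,RW=1,US=0,PS=0
  ✗ PAGE_NOT_PRESENT  [1 reads]

Entries read for #1: 3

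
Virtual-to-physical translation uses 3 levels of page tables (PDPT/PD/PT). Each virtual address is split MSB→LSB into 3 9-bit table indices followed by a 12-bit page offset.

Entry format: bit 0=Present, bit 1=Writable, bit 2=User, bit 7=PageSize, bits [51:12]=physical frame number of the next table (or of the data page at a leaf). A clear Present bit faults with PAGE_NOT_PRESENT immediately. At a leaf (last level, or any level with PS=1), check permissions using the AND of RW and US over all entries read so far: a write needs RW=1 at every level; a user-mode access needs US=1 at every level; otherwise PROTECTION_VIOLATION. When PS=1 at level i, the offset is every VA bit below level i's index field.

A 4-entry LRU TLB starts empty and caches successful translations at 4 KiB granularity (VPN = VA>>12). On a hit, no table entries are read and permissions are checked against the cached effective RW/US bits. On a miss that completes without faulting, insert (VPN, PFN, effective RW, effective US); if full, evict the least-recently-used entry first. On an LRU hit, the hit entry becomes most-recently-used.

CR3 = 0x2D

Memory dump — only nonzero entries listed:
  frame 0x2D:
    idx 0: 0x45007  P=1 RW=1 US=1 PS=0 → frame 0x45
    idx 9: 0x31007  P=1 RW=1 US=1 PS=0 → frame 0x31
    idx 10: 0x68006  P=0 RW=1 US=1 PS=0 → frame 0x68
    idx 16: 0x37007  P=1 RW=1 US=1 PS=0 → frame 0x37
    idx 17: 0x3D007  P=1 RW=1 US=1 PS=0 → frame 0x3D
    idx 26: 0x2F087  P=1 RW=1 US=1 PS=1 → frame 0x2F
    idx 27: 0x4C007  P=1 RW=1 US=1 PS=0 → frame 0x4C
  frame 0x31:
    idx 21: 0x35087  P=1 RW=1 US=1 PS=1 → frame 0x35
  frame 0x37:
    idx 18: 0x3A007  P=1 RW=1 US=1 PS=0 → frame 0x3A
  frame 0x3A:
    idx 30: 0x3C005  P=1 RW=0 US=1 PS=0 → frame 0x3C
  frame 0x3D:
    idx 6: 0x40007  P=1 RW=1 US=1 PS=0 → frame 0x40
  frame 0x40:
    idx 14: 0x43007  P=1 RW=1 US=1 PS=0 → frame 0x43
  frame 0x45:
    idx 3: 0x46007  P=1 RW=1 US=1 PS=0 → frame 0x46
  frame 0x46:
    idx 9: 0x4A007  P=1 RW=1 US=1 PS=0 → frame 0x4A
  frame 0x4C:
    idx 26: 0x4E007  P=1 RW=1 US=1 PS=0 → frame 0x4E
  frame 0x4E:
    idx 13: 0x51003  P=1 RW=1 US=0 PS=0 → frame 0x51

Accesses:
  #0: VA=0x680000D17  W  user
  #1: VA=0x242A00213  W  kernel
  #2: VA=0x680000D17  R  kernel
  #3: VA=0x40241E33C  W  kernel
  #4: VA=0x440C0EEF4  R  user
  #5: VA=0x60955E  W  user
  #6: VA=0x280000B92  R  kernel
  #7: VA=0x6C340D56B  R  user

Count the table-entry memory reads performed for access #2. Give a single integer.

Walk each access:
#0 VA=0x680000D17 (w,user):
  lvl0: tbl 0x2D, slot 26 ⇒ 0x2F087 (P1/RW1/US1/PS1)
  → PA=0x2FD17 (huge @L0)  (1 entries read)
#1 VA=0x242A00213 (w,kernel):
  lvl0: tbl 0x2D, slot 9 ⇒ 0x31007 (P1/RW1/US1/PS0)
  lvl1: tbl 0x31, slot 21 ⇒ 0x35087 (P1/RW1/US1/PS1)
  → PA=0x35213 (huge @L1)  (2 entries read)
#2 VA=0x680000D17 (r,kernel):
  TLB hit vpn=0x680000 → PA=0x2FD17
#3 VA=0x40241E33C (w,kernel):
  lvl0: tbl 0x2D, slot 16 ⇒ 0x37007 (P1/RW1/US1/PS0)
  lvl1: tbl 0x37, slot 18 ⇒ 0x3A007 (P1/RW1/US1/PS0)
  lvl2: tbl 0x3A, slot 30 ⇒ 0x3C005 (P1/RW0/US1/PS0)
  ✗ PROTECTION_VIOLATION  [3 reads]
#4 VA=0x440C0EEF4 (r,user):
  lvl0: tbl 0x2D, slot 17 ⇒ 0x3D007 (P1/RW1/US1/PS0)
  lvl1: tbl 0x3D, slot 6 ⇒ 0x40007 (P1/RW1/US1/PS0)
  lvl2: tbl 0x40, slot 14 ⇒ 0x43007 (P1/RW1/US1/PS0)
  → PA=0x43EF4  (3 entries read)
#5 VA=0x60955E (w,user):
  lvl0: tbl 0x2D, slot 0 ⇒ 0x45007 (P1/RW1/US1/PS0)
  lvl1: tbl 0x45, slot 3 ⇒ 0x46007 (P1/RW1/US1/PS0)
  lvl2: tbl 0x46, slot 9 ⇒ 0x4A007 (P1/RW1/US1/PS0)
  → PA=0x4A55E  (3 entries read)
#6 VA=0x280000B92 (r,kernel):
  lvl0: tbl 0x2D, slot 10 ⇒ 0x68006 (P0/RW1/US1/PS0)
  ✗ PAGE_NOT_PRESENT  [1 reads]
#7 VA=0x6C340D56B (r,user):
  lvl0: tbl 0x2D, slot 27 ⇒ 0x4C007 (P1/RW1/US1/PS0)
  lvl1: tbl 0x4C, slot 26 ⇒ 0x4E007 (P1/RW1/US1/PS0)
  lvl2: tbl 0x4E, slot 13 ⇒ 0x51003 (P1/RW1/US0/PS0)
  ✗ PROTECTION_VIOLATION  [3 reads]

Entries read for #2: 0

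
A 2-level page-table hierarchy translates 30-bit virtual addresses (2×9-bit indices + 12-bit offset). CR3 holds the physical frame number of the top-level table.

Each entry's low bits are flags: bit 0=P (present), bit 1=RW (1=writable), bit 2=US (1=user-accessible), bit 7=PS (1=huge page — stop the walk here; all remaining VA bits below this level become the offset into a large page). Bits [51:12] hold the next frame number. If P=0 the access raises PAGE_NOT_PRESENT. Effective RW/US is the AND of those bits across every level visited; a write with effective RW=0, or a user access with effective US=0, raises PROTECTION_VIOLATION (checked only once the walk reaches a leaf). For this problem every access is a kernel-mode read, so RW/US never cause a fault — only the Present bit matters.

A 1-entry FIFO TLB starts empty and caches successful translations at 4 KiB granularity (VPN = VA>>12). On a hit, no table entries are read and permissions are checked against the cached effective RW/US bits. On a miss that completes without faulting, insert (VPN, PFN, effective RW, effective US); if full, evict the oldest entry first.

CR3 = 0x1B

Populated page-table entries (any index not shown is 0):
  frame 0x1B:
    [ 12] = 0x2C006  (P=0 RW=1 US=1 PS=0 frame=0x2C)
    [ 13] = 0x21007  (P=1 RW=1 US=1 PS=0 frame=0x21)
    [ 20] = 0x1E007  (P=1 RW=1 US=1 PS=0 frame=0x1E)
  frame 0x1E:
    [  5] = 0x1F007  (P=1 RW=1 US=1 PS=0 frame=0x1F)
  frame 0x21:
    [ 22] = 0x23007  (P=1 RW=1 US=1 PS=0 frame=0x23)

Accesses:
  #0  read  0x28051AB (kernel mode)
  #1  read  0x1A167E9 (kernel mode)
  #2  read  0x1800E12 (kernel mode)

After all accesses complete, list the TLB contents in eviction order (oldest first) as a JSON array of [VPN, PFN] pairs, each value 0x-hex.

Trace:
#0 VA=0x28051AB (r,kernel):
  L0 @0x1B[20] → 0x1E007  P=1,RW=1,US=1,PS=0
  L1 @0x1E[5] → 0x1F007  P=1,RW=1,US=1,PS=0
  ✓ 0x1F1AB  — 2 lookups
#1 VA=0x1A167E9 (r,kernel):
  L0 @0x1B[13] → 0x21007  P=1,RW=1,US=1,PS=0
  L1 @0x21[22] → 0x23007  P=1,RW=1,US=1,PS=0
  ✓ 0x237E9  — 2 lookups
#2 VA=0x1800E12 (r,kernel):
  L0 @0x1B[12] → 0x2C006  P=0,RW=1,US=1,PS=0
  ✗ PAGE_NOT_PRESENT  [1 reads]

TLB: [["0x1A16", "0x23"]]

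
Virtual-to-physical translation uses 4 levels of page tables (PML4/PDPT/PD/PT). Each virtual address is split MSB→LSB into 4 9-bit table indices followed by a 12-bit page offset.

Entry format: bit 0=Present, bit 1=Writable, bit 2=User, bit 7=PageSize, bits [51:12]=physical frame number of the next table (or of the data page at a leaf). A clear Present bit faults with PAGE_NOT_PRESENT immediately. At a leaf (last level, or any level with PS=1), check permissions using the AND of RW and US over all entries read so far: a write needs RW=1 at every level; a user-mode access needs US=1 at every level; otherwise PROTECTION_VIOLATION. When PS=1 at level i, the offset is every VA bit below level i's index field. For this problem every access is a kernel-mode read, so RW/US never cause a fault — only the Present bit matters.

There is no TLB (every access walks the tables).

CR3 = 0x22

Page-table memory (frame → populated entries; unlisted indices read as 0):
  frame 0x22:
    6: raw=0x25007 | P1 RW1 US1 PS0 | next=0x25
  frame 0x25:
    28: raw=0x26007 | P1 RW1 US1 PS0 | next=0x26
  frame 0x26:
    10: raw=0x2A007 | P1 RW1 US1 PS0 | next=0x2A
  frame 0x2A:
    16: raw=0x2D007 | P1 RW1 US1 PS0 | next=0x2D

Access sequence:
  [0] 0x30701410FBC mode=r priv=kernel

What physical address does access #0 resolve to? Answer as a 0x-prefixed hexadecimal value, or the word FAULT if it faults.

Walk each access:
#0 VA=0x30701410FBC (r,kernel):
  lvl0: tbl 0x22, slot 6 ⇒ 0x25007 (P1/RW1/US1/PS0)
  lvl1: tbl 0x25, slot 28 ⇒ 0x26007 (P1/RW1/US1/PS0)
  lvl2: tbl 0x26, slot 10 ⇒ 0x2A007 (P1/RW1/US1/PS0)
  lvl3: tbl 0x2A, slot 16 ⇒ 0x2D007 (P1/RW1/US1/PS0)
  ✓ 0x2DFBC  — 4 lookups

Access #0 PA: 0x2DFBC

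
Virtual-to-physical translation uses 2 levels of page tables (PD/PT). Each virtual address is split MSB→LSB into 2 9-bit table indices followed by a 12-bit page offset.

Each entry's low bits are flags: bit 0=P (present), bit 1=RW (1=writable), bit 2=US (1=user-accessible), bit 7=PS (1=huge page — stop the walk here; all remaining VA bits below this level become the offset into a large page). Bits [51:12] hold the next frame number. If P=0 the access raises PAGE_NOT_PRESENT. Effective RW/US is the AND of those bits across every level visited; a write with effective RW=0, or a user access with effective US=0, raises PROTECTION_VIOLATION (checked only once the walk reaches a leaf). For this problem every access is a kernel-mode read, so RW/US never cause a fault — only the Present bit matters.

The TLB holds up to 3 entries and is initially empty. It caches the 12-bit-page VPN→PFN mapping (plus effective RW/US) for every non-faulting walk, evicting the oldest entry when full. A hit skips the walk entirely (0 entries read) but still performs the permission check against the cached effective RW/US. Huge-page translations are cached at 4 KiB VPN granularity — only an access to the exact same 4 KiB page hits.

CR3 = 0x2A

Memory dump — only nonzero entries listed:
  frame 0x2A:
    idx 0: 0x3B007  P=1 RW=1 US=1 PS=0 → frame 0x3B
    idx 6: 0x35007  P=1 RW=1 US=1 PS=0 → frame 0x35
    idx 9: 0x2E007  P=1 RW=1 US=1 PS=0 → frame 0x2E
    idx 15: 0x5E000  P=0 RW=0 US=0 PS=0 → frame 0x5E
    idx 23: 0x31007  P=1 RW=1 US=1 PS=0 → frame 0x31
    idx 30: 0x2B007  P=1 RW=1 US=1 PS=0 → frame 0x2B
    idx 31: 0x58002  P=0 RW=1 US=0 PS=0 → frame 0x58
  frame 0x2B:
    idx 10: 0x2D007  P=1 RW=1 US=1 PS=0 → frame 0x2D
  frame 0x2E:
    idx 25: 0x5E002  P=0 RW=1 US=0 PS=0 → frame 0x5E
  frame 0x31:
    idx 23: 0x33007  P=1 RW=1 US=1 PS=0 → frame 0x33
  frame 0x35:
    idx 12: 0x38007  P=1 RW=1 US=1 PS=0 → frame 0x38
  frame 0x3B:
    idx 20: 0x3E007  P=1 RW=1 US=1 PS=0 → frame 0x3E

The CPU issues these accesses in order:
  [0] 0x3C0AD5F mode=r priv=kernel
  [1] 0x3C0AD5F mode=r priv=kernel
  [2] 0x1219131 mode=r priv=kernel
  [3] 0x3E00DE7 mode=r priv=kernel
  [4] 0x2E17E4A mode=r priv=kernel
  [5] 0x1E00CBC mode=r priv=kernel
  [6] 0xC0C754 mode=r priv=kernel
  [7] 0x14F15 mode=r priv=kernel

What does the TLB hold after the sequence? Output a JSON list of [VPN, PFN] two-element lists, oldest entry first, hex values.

Walk each access:
#0 VA=0x3C0AD5F (r,kernel):
  [0] read 0x2A idx=30: raw=0x2B007 flags P=1 W=1 U=1 S=0
  [1] read 0x2B idx=10: raw=0x2D007 flags P=1 W=1 U=1 S=0
  → PA=0x2DD5F  (2 entries read)
#1 VA=0x3C0AD5F (r,kernel):
  TLB hit vpn=0x3C0A → PA=0x2DD5F
#2 VA=0x1219131 (r,kernel):
  [0] read 0x2A idx=9: raw=0x2E007 flags P=1 W=1 U=1 S=0
  [1] read 0x2E idx=25: raw=0x5E002 flags P=0 W=1 U=0 S=0
  ⇒ fault: PAGE_NOT_PRESENT  — 2 lookups
#3 VA=0x3E00DE7 (r,kernel):
  [0] read 0x2A idx=31: raw=0x58002 flags P=0 W=1 U=0 S=0
  ⇒ fault: PAGE_NOT_PRESENT  — 1 lookups
#4 VA=0x2E17E4A (r,kernel):
  [0] read 0x2A idx=23: raw=0x31007 flags P=1 W=1 U=1 S=0
  [1] read 0x31 idx=23: raw=0x33007 flags P=1 W=1 U=1 S=0
  → PA=0x33E4A  (2 entries read)
#5 VA=0x1E00CBC (r,kernel):
  [0] read 0x2A idx=15: raw=0x5E000 flags P=0 W=0 U=0 S=0
  ⇒ fault: PAGE_NOT_PRESENT  — 1 lookups
#6 VA=0xC0C754 (r,kernel):
  [0] read 0x2A idx=6: raw=0x35007 flags P=1 W=1 U=1 S=0
  [1] read 0x35 idx=12: raw=0x38007 flags P=1 W=1 U=1 S=0
  → PA=0x38754  (2 entries read)
#7 VA=0x14F15 (r,kernel):
  [0] read 0x2A idx=0: raw=0x3B007 flags P=1 W=1 U=1 S=0
  [1] read 0x3B idx=20: raw=0x3E007 flags P=1 W=1 U=1 S=0
  → PA=0x3EF15  (2 entries read)

TLB: [["0x2E17", "0x33"], ["0xC0C", "0x38"], ["0x14", "0x3E"]]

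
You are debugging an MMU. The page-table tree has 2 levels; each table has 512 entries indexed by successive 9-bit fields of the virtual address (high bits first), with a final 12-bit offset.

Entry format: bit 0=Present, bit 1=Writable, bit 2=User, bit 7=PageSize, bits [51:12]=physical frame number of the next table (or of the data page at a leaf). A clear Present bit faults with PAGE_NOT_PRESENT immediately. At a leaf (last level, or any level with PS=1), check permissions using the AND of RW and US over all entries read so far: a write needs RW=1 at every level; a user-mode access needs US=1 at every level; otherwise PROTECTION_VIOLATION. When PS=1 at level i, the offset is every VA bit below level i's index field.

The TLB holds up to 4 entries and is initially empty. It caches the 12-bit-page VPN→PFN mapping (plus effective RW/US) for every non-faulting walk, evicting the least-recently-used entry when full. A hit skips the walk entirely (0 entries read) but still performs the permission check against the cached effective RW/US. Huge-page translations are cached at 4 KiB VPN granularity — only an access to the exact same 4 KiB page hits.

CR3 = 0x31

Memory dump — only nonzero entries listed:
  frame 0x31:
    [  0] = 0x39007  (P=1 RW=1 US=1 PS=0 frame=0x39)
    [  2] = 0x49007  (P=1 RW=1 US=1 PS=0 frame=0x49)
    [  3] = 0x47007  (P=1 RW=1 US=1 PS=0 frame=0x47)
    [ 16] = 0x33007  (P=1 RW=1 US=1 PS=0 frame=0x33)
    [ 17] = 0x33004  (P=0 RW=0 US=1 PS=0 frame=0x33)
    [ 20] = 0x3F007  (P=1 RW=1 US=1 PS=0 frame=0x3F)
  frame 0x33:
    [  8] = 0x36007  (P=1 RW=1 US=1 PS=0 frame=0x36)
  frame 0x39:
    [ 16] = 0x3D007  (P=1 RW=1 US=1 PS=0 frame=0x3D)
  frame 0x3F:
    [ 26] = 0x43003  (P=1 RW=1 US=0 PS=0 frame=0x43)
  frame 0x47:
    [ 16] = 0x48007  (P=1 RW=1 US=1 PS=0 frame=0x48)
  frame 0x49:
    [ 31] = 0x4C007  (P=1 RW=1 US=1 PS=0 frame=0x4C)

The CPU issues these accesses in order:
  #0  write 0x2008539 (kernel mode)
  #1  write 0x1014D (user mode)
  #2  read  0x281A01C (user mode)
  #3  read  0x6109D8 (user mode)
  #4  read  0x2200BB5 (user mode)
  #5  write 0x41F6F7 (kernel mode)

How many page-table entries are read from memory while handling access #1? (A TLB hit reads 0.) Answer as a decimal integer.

Per-access translation:
#0 VA=0x2008539 (w,kernel):
  [0] read 0x31 idx=16: raw=0x33007 flags P=1 W=1 U=1 S=0
  [1] read 0x33 idx=8: raw=0x36007 flags P=1 W=1 U=1 S=0
  ⇒ phys 0x36539  [2 reads]
#1 VA=0x1014D (w,user):
  [0] read 0x31 idx=0: raw=0x39007 flags P=1 W=1 U=1 S=0
  [1] read 0x39 idx=16: raw=0x3D007 flags P=1 W=1 U=1 S=0
  ⇒ phys 0x3D14D  [2 reads]
#2 VA=0x281A01C (r,user):
  [0] read 0x31 idx=20: raw=0x3F007 flags P=1 W=1 U=1 S=0
  [1] read 0x3F idx=26: raw=0x43003 flags P=1 W=1 U=0 S=0
  → PROTECTION_VIOLATION  (2 entries read)
#3 VA=0x6109D8 (r,user):
  [0] read 0x31 idx=3: raw=0x47007 flags P=1 W=1 U=1 S=0
  [1] read 0x47 idx=16: raw=0x48007 flags P=1 W=1 U=1 S=0
  ⇒ phys 0x489D8  [2 reads]
#4 VA=0x2200BB5 (r,user):
  [0] read 0x31 idx=17: raw=0x33004 flags P=0 W=0 U=1 S=0
  → PAGE_NOT_PRESENT  (1 entries read)
#5 VA=0x41F6F7 (w,kernel):
  [0] read 0x31 idx=2: raw=0x49007 flags P=1 W=1 U=1 S=0
  [1] read 0x49 idx=31: raw=0x4C007 flags P=1 W=1 U=1 S=0
  ⇒ phys 0x4C6F7  [2 reads]

Entries read for #1: 2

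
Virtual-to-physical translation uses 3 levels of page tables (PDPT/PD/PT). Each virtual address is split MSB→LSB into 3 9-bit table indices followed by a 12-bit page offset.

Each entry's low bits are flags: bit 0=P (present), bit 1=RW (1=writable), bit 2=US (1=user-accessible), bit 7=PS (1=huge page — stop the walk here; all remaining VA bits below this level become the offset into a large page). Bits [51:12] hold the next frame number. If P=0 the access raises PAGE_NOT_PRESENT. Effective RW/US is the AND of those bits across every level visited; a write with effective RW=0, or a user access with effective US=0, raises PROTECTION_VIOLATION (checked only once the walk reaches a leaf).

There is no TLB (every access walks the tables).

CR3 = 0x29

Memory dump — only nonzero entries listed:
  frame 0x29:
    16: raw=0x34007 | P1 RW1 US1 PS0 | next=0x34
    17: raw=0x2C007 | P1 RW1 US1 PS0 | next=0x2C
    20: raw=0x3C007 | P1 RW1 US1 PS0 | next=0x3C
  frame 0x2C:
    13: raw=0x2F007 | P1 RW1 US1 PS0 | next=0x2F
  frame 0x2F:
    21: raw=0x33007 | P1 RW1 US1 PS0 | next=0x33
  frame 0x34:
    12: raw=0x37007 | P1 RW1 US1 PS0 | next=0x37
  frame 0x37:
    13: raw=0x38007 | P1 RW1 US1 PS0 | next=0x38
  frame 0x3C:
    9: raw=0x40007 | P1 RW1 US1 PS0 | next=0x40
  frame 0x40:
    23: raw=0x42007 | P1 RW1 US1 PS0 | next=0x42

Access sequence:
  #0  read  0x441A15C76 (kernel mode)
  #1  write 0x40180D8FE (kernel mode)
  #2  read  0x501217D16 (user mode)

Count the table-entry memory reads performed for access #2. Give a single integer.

Trace:
#0 VA=0x441A15C76 (r,kernel):
  L0: frame=0x29 idx=17 entry=0x2C007 [P=1 RW=1 US=1 PS=0]
  L1: frame=0x2C idx=13 entry=0x2F007 [P=1 RW=1 US=1 PS=0]
  L2: frame=0x2F idx=21 entry=0x33007 [P=1 RW=1 US=1 PS=0]
  ✓ 0x33C76  — 3 lookups
#1 VA=0x40180D8FE (w,kernel):
  L0: frame=0x29 idx=16 entry=0x34007 [P=1 RW=1 US=1 PS=0]
  L1: frame=0x34 idx=12 entry=0x37007 [P=1 RW=1 US=1 PS=0]
  L2: frame=0x37 idx=13 entry=0x38007 [P=1 RW=1 US=1 PS=0]
  ✓ 0x388FE  — 3 lookups
#2 VA=0x501217D16 (r,user):
  L0: frame=0x29 idx=20 entry=0x3C007 [P=1 RW=1 US=1 PS=0]
  L1: frame=0x3C idx=9 entry=0x40007 [P=1 RW=1 US=1 PS=0]
  L2: frame=0x40 idx=23 entry=0x42007 [P=1 RW=1 US=1 PS=0]
  ✓ 0x42D16  — 3 lookups

Entries read for #2: 3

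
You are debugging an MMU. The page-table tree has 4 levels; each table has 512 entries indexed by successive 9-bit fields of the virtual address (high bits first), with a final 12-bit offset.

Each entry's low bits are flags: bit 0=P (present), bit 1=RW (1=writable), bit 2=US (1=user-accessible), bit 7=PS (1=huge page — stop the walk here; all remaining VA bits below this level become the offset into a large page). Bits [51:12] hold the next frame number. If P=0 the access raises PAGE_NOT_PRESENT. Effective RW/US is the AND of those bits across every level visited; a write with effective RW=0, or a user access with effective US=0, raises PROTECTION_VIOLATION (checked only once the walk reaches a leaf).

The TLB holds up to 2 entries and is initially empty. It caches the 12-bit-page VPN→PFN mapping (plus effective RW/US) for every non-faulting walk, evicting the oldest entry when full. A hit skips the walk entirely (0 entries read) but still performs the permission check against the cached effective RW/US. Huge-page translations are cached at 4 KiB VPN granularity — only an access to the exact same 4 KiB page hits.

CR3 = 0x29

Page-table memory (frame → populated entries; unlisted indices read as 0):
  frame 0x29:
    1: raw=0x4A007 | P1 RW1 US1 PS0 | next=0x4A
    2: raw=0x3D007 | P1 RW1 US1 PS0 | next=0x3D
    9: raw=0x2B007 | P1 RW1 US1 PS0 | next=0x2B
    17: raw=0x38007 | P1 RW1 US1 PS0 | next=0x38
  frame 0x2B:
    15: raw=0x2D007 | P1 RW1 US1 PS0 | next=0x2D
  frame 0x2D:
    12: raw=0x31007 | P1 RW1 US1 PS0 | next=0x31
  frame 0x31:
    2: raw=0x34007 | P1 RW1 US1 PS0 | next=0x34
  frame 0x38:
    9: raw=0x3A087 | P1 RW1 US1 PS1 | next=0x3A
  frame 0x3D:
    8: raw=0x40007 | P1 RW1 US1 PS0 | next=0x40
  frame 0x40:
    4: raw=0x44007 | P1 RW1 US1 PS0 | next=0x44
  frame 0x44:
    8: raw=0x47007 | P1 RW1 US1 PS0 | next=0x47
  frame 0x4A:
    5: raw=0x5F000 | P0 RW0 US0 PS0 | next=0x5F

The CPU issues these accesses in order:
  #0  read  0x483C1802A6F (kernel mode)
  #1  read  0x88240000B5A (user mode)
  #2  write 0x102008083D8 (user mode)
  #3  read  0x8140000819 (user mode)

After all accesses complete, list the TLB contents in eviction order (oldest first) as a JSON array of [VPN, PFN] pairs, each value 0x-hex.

Per-access translation:
#0 VA=0x483C1802A6F (r,kernel):
  L0 @0x29[9] → 0x2B007  P=1,RW=1,US=1,PS=0
  L1 @0x2B[15] → 0x2D007  P=1,RW=1,US=1,PS=0
  L2 @0x2D[12] → 0x31007  P=1,RW=1,US=1,PS=0
  L3 @0x31[2] → 0x34007  P=1,RW=1,US=1,PS=0
  ✓ 0x34A6F  — 4 lookups
#1 VA=0x88240000B5A (r,user):
  L0 @0x29[17] → 0x38007  P=1,RW=1,US=1,PS=0
  L1 @0x38[9] → 0x3A087  P=1,RW=1,US=1,PS=1
  ✓ 0x3AB5A (huge @L1)  — 2 lookups
#2 VA=0x102008083D8 (w,user):
  L0 @0x29[2] → 0x3D007  P=1,RW=1,US=1,PS=0
  L1 @0x3D[8] → 0x40007  P=1,RW=1,US=1,PS=0
  L2 @0x40[4] → 0x44007  P=1,RW=1,US=1,PS=0
  L3 @0x44[8] → 0x47007  P=1,RW=1,US=1,PS=0
  ✓ 0x473D8  — 4 lookups
#3 VA=0x8140000819 (r,user):
  L0 @0x29[1] → 0x4A007  P=1,RW=1,US=1,PS=0
  L1 @0x4A[5] → 0x5F000  P=0,RW=0,US=0,PS=0
  → PAGE_NOT_PRESENT  (2 entries read)

TLB: [["0x88240000", "0x3A"], ["0x10200808", "0x47"]]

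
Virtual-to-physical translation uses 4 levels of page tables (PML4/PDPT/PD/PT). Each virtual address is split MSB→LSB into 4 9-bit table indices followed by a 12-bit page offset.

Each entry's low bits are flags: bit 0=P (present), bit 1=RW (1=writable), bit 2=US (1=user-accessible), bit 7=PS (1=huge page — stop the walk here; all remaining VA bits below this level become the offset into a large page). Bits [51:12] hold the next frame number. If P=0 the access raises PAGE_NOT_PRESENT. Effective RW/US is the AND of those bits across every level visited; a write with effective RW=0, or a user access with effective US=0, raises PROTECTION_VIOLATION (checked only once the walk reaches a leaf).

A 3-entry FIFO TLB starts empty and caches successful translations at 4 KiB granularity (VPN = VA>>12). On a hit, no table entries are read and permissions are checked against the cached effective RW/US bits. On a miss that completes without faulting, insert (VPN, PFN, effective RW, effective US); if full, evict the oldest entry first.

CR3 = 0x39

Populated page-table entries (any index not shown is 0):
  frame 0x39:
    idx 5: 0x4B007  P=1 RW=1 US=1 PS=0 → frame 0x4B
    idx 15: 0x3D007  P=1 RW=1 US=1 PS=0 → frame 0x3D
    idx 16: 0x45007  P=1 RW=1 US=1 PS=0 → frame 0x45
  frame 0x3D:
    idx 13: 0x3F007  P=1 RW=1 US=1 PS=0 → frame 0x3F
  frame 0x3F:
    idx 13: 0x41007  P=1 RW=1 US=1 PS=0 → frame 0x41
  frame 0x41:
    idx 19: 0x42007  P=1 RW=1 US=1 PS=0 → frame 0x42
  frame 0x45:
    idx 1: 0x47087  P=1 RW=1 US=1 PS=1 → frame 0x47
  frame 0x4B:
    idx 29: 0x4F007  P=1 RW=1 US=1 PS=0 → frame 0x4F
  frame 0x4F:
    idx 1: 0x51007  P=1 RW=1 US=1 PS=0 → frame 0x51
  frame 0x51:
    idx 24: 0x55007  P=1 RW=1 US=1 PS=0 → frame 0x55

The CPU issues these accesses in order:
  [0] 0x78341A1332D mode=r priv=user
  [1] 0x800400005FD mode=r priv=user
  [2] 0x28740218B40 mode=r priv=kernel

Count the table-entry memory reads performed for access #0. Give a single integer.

Per-access translation:
#0 VA=0x78341A1332D (r,user):
  [0] read 0x39 idx=15: raw=0x3D007 flags P=1 W=1 U=1 S=0
  [1] read 0x3D idx=13: raw=0x3F007 flags P=1 W=1 U=1 S=0
  [2] read 0x3F idx=13: raw=0x41007 flags P=1 W=1 U=1 S=0
  [3] read 0x41 idx=19: raw=0x42007 flags P=1 W=1 U=1 S=0
  ✓ 0x4232D  — 4 lookups
#1 VA=0x800400005FD (r,user):
  [0] read 0x39 idx=16: raw=0x45007 flags P=1 W=1 U=1 S=0
  [1] read 0x45 idx=1: raw=0x47087 flags P=1 W=1 U=1 S=1
  ✓ 0x475FD (huge @L1)  — 2 lookups
#2 VA=0x28740218B40 (r,kernel):
  [0] read 0x39 idx=5: raw=0x4B007 flags P=1 W=1 U=1 S=0
  [1] read 0x4B idx=29: raw=0x4F007 flags P=1 W=1 U=1 S=0
  [2] read 0x4F idx=1: raw=0x51007 flags P=1 W=1 U=1 S=0
  [3] read 0x51 idx=24: raw=0x55007 flags P=1 W=1 U=1 S=0
  ✓ 0x55B40  — 4 lookups

Entries read for #0: 4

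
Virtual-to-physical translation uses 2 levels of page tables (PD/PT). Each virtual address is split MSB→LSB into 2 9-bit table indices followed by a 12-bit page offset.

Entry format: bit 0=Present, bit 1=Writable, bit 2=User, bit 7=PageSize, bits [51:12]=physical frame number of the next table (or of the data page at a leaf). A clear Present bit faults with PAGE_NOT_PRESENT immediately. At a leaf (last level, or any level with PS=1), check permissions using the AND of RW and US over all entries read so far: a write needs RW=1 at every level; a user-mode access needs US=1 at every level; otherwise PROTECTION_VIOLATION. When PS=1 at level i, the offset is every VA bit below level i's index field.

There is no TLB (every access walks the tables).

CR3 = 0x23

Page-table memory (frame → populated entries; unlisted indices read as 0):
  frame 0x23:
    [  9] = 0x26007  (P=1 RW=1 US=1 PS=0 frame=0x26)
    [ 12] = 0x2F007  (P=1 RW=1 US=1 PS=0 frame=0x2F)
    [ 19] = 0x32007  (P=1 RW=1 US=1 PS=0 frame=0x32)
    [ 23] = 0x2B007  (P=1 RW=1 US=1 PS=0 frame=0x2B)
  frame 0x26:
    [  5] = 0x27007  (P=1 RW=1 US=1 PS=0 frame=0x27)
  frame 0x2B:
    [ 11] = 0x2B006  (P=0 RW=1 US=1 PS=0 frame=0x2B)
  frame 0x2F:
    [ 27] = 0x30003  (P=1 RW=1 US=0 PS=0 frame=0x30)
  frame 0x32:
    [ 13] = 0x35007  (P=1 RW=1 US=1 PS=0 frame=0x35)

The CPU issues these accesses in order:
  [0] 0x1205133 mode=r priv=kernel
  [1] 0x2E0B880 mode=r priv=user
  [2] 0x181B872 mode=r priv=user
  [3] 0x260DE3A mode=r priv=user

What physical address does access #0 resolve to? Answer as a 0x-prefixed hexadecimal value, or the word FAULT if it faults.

Trace:
#0 VA=0x1205133 (r,kernel):
  L0 @0x23[9] → 0x26007  P=1,RW=1,US=1,PS=0
  L1 @0x26[5] → 0x27007  P=1,RW=1,US=1,PS=0
  → PA=0x27133  (2 entries read)
#1 VA=0x2E0B880 (r,user):
  L0 @0x23[23] → 0x2B007  P=1,RW=1,US=1,PS=0
  L1 @0x2B[11] → 0x2B006  P=0,RW=1,US=1,PS=0
  ⇒ fault: PAGE_NOT_PRESENT  — 2 lookups
#2 VA=0x181B872 (r,user):
  L0 @0x23[12] → 0x2F007  P=1,RW=1,US=1,PS=0
  L1 @0x2F[27] → 0x30003  P=1,RW=1,US=0,PS=0
  ⇒ fault: PROTECTION_VIOLATION  — 2 lookups
#3 VA=0x260DE3A (r,user):
  L0 @0x23[19] → 0x32007  P=1,RW=1,US=1,PS=0
  L1 @0x32[13] → 0x35007  P=1,RW=1,US=1,PS=0
  → PA=0x35E3A  (2 entries read)

Access #0 PA: 0x27133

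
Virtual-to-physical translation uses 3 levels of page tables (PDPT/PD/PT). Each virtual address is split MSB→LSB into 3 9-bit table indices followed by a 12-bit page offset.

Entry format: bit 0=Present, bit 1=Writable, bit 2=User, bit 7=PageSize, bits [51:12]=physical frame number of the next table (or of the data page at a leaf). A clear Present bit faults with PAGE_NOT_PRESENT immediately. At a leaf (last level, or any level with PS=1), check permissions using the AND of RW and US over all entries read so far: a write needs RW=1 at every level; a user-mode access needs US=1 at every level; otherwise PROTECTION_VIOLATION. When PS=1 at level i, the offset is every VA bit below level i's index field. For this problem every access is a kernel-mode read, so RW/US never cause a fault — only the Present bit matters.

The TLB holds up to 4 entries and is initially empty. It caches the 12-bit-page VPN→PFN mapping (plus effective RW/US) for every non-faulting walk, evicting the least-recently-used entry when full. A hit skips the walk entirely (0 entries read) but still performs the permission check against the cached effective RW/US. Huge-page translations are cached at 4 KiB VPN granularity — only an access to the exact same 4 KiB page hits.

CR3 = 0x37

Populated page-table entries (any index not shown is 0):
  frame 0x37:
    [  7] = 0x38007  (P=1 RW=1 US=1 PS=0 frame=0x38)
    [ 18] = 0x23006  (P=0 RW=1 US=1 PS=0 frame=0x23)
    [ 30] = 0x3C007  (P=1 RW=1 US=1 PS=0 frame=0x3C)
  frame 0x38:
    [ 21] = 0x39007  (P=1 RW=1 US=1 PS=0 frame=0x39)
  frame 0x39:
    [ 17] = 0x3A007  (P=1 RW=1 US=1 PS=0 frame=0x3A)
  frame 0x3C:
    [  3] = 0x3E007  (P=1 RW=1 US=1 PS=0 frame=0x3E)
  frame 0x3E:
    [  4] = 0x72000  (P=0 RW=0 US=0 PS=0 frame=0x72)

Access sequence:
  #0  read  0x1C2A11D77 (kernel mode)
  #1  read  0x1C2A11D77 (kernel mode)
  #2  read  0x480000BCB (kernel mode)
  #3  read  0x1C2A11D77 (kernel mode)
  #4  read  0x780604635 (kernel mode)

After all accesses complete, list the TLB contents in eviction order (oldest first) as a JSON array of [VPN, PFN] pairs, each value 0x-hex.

Per-access translation:
#0 VA=0x1C2A11D77 (r,kernel):
  lvl0: tbl 0x37, slot 7 ⇒ 0x38007 (P1/RW1/US1/PS0)
  lvl1: tbl 0x38, slot 21 ⇒ 0x39007 (P1/RW1/US1/PS0)
  lvl2: tbl 0x39, slot 17 ⇒ 0x3A007 (P1/RW1/US1/PS0)
  ⇒ phys 0x3AD77  [3 reads]
#1 VA=0x1C2A11D77 (r,kernel):
  TLB hit vpn=0x1C2A11 → PA=0x3AD77
#2 VA=0x480000BCB (r,kernel):
  lvl0: tbl 0x37, slot 18 ⇒ 0x23006 (P0/RW1/US1/PS0)
  → PAGE_NOT_PRESENT  (1 entries read)
#3 VA=0x1C2A11D77 (r,kernel):
  TLB hit vpn=0x1C2A11 → PA=0x3AD77
#4 VA=0x780604635 (r,kernel):
  lvl0: tbl 0x37, slot 30 ⇒ 0x3C007 (P1/RW1/US1/PS0)
  lvl1: tbl 0x3C, slot 3 ⇒ 0x3E007 (P1/RW1/US1/PS0)
  lvl2: tbl 0x3E, slot 4 ⇒ 0x72000 (P0/RW0/US0/PS0)
  → PAGE_NOT_PRESENT  (3 entries read)

TLB: [["0x1C2A11", "0x3A"]]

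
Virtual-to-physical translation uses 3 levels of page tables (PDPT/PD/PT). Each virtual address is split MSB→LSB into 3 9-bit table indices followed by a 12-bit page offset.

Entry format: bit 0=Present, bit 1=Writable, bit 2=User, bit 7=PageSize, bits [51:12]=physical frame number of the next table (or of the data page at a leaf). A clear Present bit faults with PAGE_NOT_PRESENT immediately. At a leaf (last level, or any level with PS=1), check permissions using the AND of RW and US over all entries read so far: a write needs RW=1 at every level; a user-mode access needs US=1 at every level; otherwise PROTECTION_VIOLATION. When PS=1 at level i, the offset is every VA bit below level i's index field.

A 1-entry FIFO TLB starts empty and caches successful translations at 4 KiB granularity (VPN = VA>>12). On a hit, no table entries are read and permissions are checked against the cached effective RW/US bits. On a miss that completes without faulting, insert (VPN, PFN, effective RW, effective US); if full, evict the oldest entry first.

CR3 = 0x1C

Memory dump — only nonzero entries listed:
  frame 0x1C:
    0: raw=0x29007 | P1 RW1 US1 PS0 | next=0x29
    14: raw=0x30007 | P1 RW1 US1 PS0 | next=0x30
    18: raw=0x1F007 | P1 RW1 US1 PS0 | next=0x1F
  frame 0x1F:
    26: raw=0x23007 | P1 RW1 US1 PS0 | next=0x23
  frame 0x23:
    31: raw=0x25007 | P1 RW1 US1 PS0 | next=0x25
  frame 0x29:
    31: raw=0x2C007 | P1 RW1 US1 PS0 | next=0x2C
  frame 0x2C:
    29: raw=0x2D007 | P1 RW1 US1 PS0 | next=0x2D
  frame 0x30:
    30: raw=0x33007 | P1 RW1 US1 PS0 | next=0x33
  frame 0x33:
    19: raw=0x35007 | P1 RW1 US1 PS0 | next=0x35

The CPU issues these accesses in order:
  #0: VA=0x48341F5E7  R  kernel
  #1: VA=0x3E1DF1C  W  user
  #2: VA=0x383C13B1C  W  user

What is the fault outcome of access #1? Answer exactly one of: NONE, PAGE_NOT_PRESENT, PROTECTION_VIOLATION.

Per-access translation:
#0 VA=0x48341F5E7 (r,kernel):
  L0: frame=0x1C idx=18 entry=0x1F007 [P=1 RW=1 US=1 PS=0]
  L1: frame=0x1F idx=26 entry=0x23007 [P=1 RW=1 US=1 PS=0]
  L2: frame=0x23 idx=31 entry=0x25007 [P=1 RW=1 US=1 PS=0]
  → PA=0x255E7  (3 entries read)
#1 VA=0x3E1DF1C (w,user):
  L0: frame=0x1C idx=0 entry=0x29007 [P=1 RW=1 US=1 PS=0]
  L1: frame=0x29 idx=31 entry=0x2C007 [P=1 RW=1 US=1 PS=0]
  L2: frame=0x2C idx=29 entry=0x2D007 [P=1 RW=1 US=1 PS=0]
  → PA=0x2DF1C  (3 entries read)
#2 VA=0x383C13B1C (w,user):
  L0: frame=0x1C idx=14 entry=0x30007 [P=1 RW=1 US=1 PS=0]
  L1: frame=0x30 idx=30 entry=0x33007 [P=1 RW=1 US=1 PS=0]
  L2: frame=0x33 idx=19 entry=0x35007 [P=1 RW=1 US=1 PS=0]
  → PA=0x35B1C  (3 entries read)

Access #1 fault: NONE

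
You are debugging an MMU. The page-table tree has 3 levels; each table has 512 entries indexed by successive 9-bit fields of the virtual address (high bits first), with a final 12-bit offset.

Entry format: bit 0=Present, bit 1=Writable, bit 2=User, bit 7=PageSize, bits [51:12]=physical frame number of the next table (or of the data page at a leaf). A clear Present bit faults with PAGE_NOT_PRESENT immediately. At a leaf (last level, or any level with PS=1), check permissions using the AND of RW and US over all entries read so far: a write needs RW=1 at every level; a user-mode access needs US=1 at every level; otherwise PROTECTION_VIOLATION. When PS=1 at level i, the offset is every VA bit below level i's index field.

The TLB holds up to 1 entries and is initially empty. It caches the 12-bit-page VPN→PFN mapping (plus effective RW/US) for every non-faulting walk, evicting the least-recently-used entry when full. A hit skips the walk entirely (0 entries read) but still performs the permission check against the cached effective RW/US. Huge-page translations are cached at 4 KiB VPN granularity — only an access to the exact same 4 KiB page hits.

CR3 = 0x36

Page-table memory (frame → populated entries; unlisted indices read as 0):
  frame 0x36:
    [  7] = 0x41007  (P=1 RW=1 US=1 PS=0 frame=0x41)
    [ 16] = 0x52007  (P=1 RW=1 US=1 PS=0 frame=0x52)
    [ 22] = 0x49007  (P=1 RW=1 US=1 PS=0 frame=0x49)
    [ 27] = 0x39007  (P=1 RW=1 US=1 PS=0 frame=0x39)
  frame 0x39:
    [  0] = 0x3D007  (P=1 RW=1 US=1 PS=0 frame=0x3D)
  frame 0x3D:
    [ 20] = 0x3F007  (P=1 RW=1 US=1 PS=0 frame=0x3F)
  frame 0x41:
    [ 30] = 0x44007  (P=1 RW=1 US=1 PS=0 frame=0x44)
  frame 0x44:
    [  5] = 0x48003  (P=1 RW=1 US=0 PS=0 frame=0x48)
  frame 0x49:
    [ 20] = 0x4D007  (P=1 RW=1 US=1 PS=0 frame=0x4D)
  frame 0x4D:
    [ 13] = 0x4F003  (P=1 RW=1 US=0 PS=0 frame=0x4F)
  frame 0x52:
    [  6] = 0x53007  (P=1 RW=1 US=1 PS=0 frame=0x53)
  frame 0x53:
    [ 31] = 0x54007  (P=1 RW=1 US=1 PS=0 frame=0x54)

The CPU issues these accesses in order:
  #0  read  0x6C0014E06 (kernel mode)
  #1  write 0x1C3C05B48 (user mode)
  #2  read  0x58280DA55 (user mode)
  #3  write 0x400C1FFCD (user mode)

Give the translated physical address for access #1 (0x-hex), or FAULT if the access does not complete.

Per-access translation:
#0 VA=0x6C0014E06 (r,kernel):
  lvl0: tbl 0x36, slot 27 ⇒ 0x39007 (P1/RW1/US1/PS0)
  lvl1: tbl 0x39, slot 0 ⇒ 0x3D007 (P1/RW1/US1/PS0)
  lvl2: tbl 0x3D, slot 20 ⇒ 0x3F007 (P1/RW1/US1/PS0)
  → PA=0x3FE06  (3 entries read)
#1 VA=0x1C3C05B48 (w,user):
  lvl0: tbl 0x36, slot 7 ⇒ 0x41007 (P1/RW1/US1/PS0)
  lvl1: tbl 0x41, slot 30 ⇒ 0x44007 (P1/RW1/US1/PS0)
  lvl2: tbl 0x44, slot 5 ⇒ 0x48003 (P1/RW1/US0/PS0)
  → PROTECTION_VIOLATION  (3 entries read)
#2 VA=0x58280DA55 (r,user):
  lvl0: tbl 0x36, slot 22 ⇒ 0x49007 (P1/RW1/US1/PS0)
  lvl1: tbl 0x49, slot 20 ⇒ 0x4D007 (P1/RW1/US1/PS0)
  lvl2: tbl 0x4D, slot 13 ⇒ 0x4F003 (P1/RW1/US0/PS0)
  → PROTECTION_VIOLATION  (3 entries read)
#3 VA=0x400C1FFCD (w,user):
  lvl0: tbl 0x36, slot 16 ⇒ 0x52007 (P1/RW1/US1/PS0)
  lvl1: tbl 0x52, slot 6 ⇒ 0x53007 (P1/RW1/US1/PS0)
  lvl2: tbl 0x53, slot 31 ⇒ 0x54007 (P1/RW1/US1/PS0)
  → PA=0x54FCD  (3 entries read)

Access #1 PA: FAULT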